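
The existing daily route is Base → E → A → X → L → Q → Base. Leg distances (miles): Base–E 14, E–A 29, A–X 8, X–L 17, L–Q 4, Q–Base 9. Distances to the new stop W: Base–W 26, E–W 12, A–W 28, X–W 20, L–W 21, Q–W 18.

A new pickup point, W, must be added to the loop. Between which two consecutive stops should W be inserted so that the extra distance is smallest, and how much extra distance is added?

Adding 11 miles by placing W on the E–A leg.

Insertion cost between consecutive stops i–j is d(i,W) + d(W,j) − d(i,j):
  between Base and E: 26 + 12 − 14 = 24
  between E and A: 12 + 28 − 29 = 11
  between A and X: 28 + 20 − 8 = 40
  between X and L: 20 + 21 − 17 = 24
  between L and Q: 21 + 18 − 4 = 35
  between Q and Base: 18 + 26 − 9 = 35
Cheapest insertion is between E and A, adding 11.
New total = 81 + 11 = 92.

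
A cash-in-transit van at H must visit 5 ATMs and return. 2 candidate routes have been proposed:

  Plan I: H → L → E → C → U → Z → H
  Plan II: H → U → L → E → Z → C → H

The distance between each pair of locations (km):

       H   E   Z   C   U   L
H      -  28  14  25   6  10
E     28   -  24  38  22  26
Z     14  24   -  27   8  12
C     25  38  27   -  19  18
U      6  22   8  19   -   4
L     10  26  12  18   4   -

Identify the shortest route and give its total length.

112 km — Plan II is the shortest.

Plan I: 10 + 26 + 38 + 19 + 8 + 14 = 115
Plan II: 6 + 4 + 26 + 24 + 27 + 25 = 112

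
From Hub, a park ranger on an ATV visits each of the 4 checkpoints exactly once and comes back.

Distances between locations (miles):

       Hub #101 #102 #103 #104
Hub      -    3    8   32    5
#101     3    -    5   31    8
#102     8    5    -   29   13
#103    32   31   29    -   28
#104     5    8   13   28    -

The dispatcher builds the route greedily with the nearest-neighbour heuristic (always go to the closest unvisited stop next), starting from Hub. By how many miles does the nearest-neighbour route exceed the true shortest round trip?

The nearest-neighbour route is 11 miles longer than optimal.

From Hub: #101=3, #104=5, #102=8, #103=32 → choose #101 (3).
From #101: #102=5, #104=8, #103=31 → choose #102 (5).
From #102: #104=13, #103=29 → choose #104 (13).
From #104: #103=28 → choose #103 (28).
NN route Hub → #101 → #102 → #104 → #103 → Hub costs 81.
Optimal: Hub → #101 → #102 → #103 → #104 → Hub costs 70 (by enumerating all 12 distinct tours).
Excess = 81 − 70 = 11.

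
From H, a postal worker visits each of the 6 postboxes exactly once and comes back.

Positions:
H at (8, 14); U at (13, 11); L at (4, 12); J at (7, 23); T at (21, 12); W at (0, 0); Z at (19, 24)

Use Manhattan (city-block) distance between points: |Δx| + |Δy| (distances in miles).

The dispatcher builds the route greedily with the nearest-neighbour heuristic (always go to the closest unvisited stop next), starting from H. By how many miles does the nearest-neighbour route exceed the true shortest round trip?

From H: L=6, U=8, J=10, T=15, Z=21, W=22 → choose L (6).
From L: U=10, J=14, W=16, T=17, Z=27 → choose U (10).
From U: T=9, J=18, Z=19, W=24 → choose T (9).
From T: Z=14, J=25, W=33 → choose Z (14).
From Z: J=13, W=43 → choose J (13).
From J: W=30 → choose W (30).
NN route H → L → U → T → Z → J → W → H costs 104.
Optimal: H → L → W → U → T → Z → J → H costs 92 (by enumerating all 360 distinct tours).
Excess = 104 − 92 = 12.

12 miles longer than the optimal tour.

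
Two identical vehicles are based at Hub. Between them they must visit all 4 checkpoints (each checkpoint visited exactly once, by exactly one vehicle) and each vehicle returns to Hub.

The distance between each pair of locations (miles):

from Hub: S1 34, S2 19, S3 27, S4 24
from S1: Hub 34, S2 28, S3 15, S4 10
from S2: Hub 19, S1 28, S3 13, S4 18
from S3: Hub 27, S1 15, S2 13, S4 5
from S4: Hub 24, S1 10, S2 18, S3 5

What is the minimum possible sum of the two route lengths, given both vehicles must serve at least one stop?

Minimum combined distance: 114 miles.

Try each way of splitting the stops between the two vehicles (each non-empty) and, for each split, find the best tour for each vehicle:
  {S1} + {S2, S3, S4}: 68 + 61 = 129
  {S2} + {S1, S3, S4}: 38 + 76 = 114
  {S1, S2} + {S3, S4}: 81 + 56 = 137
  {S3} + {S1, S2, S4}: 54 + 81 = 135
  {S1, S3} + {S2, S4}: 76 + 61 = 137
  {S2, S3} + {S1, S4}: 59 + 68 = 127
  … (7 splits in total)
Best: vehicle 1 Hub → S2 → Hub = 38; vehicle 2 Hub → S1 → S4 → S3 → Hub = 76; combined 114.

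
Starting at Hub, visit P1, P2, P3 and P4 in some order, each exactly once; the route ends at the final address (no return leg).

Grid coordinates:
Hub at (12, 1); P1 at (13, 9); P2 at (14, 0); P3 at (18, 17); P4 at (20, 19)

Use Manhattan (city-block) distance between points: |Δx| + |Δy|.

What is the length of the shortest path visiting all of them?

There are 4! = 24 possible orderings.
Hub → P1 → P2 → P3 → P4: 9+10+21+4 = 44
Hub → P1 → P2 → P4 → P3: 9+10+25+4 = 48
Hub → P1 → P3 → P2 → P4: 9+13+21+25 = 68
Hub → P1 → P3 → P4 → P2: 9+13+4+25 = 51
Hub → P1 → P4 → P2 → P3: 9+17+25+21 = 72
Hub → P1 → P4 → P3 → P2: 9+17+4+21 = 51
Hub → P2 → P1 → P3 → P4: 3+10+13+4 = 30
Hub → P2 → P1 → P4 → P3: 3+10+17+4 = 34
Hub → P2 → P3 → P1 → P4: 3+21+13+17 = 54
Hub → P2 → P3 → P4 → P1: 3+21+4+17 = 45
Hub → P2 → P4 → P1 → P3: 3+25+17+13 = 58
Hub → P2 → P4 → P3 → P1: 3+25+4+13 = 45
Hub → P3 → P1 → P2 → P4: 22+13+10+25 = 70
Hub → P3 → P1 → P4 → P2: 22+13+17+25 = 77
… (10 more)
The minimum is 30.
One shortest path: Hub → P2 → P1 → P3 → P4.

30 — the minimum one-way total.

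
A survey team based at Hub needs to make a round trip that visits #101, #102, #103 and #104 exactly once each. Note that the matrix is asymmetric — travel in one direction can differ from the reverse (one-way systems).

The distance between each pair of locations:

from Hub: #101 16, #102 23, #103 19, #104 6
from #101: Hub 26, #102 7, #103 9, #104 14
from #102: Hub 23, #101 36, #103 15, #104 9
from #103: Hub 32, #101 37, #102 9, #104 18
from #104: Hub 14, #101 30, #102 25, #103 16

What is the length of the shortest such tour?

Shortest round trip = 57.

Hub-#101-#102-#103-#104-Hub: 16+7+15+18+14 = 70
Hub-#101-#102-#104-#103-Hub: 16+7+9+16+32 = 80
Hub-#101-#103-#102-#104-Hub: 16+9+9+9+14 = 57
Hub-#101-#103-#104-#102-Hub: 16+9+18+25+23 = 91
Hub-#101-#104-#102-#103-Hub: 16+14+25+15+32 = 102
Hub-#101-#104-#103-#102-Hub: 16+14+16+9+23 = 78
Hub-#102-#101-#103-#104-Hub: 23+36+9+18+14 = 100
Hub-#102-#101-#104-#103-Hub: 23+36+14+16+32 = 121
Hub-#102-#103-#101-#104-Hub: 23+15+37+14+14 = 103
Hub-#102-#103-#104-#101-Hub: 23+15+18+30+26 = 112
Hub-#102-#104-#101-#103-Hub: 23+9+30+9+32 = 103
Hub-#102-#104-#103-#101-Hub: 23+9+16+37+26 = 111
Hub-#103-#101-#102-#104-Hub: 19+37+7+9+14 = 86
Hub-#103-#101-#104-#102-Hub: 19+37+14+25+23 = 118
… (10 more)
The minimum is 57.
One optimal route: Hub → #101 → #103 → #102 → #104 → Hub.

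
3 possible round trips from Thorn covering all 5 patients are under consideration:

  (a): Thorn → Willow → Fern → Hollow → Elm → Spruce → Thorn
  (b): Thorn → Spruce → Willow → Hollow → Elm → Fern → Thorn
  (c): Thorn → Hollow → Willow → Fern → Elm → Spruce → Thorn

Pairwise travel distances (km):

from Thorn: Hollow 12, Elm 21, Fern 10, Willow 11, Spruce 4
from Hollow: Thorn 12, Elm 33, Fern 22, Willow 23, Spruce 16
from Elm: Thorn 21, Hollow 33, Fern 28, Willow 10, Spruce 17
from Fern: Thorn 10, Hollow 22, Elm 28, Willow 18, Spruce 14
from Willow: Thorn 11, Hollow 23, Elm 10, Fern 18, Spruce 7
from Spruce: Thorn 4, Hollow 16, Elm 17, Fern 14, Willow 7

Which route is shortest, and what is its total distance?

(a): 11 + 18 + 22 + 33 + 17 + 4 = 105
(b): 4 + 7 + 23 + 33 + 28 + 10 = 105
(c): 12 + 23 + 18 + 28 + 17 + 4 = 102

Shortest is (c), total 102 km.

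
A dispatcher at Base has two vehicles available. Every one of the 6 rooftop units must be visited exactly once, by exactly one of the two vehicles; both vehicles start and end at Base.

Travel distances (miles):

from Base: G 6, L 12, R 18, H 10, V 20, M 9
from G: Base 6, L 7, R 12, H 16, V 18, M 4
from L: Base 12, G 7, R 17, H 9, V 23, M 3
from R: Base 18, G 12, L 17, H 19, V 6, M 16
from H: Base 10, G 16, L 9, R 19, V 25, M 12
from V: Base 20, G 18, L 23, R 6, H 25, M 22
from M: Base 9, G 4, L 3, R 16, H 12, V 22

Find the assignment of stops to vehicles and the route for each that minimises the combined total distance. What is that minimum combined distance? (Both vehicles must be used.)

Minimum combined distance: 75 miles.

There are 2^5 − 1 = 31 ways to divide the 6 stops into two non-empty groups. For each, the best each vehicle can do is its own shortest tour through its group:
  {G} + {L, R, H, V, M}: 12 + 64 = 76
  {L} + {G, R, H, V, M}: 24 + 64 = 88
  {G, L} + {R, H, V, M}: 25 + 64 = 89
  {R} + {G, L, H, V, M}: 36 + 64 = 100
  {G, R} + {L, H, V, M}: 36 + 64 = 100
  {L, R} + {G, H, V, M}: 47 + 64 = 111
  … (31 splits in total)
  {G, R, V} + {L, H, M}: 44 + 31 = 75  ← best
Best: vehicle 1 Base → G → R → V → Base = 44; vehicle 2 Base → H → L → M → Base = 31; combined 75.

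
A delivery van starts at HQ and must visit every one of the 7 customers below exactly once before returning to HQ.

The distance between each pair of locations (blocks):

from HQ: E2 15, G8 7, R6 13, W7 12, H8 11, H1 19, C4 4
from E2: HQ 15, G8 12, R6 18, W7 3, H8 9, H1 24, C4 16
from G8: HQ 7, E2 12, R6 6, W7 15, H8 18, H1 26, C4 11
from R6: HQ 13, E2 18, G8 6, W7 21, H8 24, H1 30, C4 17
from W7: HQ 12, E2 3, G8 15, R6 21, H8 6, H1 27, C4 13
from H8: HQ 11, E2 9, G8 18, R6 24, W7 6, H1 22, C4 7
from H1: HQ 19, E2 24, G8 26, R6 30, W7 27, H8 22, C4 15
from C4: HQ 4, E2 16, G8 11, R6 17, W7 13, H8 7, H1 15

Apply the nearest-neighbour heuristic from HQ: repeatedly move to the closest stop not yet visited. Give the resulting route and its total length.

Nearest-neighbour total = 87 blocks; route HQ → C4 → H8 → W7 → E2 → G8 → R6 → H1 → HQ.

At HQ the remaining stops are C4 4, G8 7, H8 11, W7 12, R6 13, E2 15, H1 19; go to C4.
At C4 the remaining stops are H8 7, G8 11, W7 13, H1 15, E2 16, R6 17; go to H8.
At H8 the remaining stops are W7 6, E2 9, G8 18, H1 22, R6 24; go to W7.
At W7 the remaining stops are E2 3, G8 15, R6 21, H1 27; go to E2.
At E2 the remaining stops are G8 12, R6 18, H1 24; go to G8.
At G8 the remaining stops are R6 6, H1 26; go to R6.
At R6 the remaining stops are H1 30; go to H1.
Return H1→HQ: 19.
Total = 4 + 7 + 6 + 3 + 12 + 6 + 30 + 19 = 87.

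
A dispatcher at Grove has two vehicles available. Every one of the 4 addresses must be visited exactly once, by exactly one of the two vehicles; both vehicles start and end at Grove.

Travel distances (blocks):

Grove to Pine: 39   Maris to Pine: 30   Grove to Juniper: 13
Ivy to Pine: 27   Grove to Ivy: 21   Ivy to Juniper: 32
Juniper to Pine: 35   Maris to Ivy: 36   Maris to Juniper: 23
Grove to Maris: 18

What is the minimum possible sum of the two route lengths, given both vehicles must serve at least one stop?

Minimum combined distance: 122 blocks.

Try each way of splitting the stops between the two vehicles (each non-empty) and, for each split, find the best tour for each vehicle:
  {Maris} + {Ivy, Juniper, Pine}: 36 + 96 = 132
  {Ivy} + {Maris, Juniper, Pine}: 42 + 96 = 138
  {Maris, Ivy} + {Juniper, Pine}: 75 + 87 = 162
  {Juniper} + {Maris, Ivy, Pine}: 26 + 96 = 122
  {Maris, Juniper} + {Ivy, Pine}: 54 + 87 = 141
  {Ivy, Juniper} + {Maris, Pine}: 66 + 87 = 153
  … (7 splits in total)
Best: vehicle 1 Grove → Juniper → Grove = 26; vehicle 2 Grove → Maris → Pine → Ivy → Grove = 96; combined 122.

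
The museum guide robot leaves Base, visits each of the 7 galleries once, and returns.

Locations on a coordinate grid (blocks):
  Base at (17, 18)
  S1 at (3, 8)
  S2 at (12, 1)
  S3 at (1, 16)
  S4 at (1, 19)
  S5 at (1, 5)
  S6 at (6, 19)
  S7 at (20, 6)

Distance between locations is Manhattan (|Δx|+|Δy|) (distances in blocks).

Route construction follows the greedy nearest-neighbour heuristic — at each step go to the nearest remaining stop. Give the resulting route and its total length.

Total distance 78 blocks via the nearest-neighbour route Base → S6 → S4 → S3 → S1 → S5 → S2 → S7 → Base.

From Base: distances to unvisited — S6=12, S7=15, S4=17, S3=18, S2=22, S1=24, S5=29. Nearest is S6 (12).
From S6: distances to unvisited — S4=5, S3=8, S1=14, S5=19, S2=24, S7=27. Nearest is S4 (5).
From S4: distances to unvisited — S3=3, S1=13, S5=14, S2=29, S7=32. Nearest is S3 (3).
From S3: distances to unvisited — S1=10, S5=11, S2=26, S7=29. Nearest is S1 (10).
From S1: distances to unvisited — S5=5, S2=16, S7=19. Nearest is S5 (5).
From S5: distances to unvisited — S2=15, S7=20. Nearest is S2 (15).
From S2: distances to unvisited — S7=13. Nearest is S7 (13).
Return S7→Base: 15.
Total = 12 + 5 + 3 + 10 + 5 + 15 + 13 + 15 = 78.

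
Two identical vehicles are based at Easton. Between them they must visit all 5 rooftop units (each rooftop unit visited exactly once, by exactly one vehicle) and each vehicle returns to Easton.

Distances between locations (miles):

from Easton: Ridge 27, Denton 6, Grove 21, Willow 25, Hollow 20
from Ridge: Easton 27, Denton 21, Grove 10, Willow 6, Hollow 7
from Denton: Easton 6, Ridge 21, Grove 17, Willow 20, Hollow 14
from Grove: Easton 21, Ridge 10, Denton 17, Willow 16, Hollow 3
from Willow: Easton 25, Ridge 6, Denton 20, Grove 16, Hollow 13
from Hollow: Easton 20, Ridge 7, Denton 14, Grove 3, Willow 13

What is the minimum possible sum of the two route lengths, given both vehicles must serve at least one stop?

Try each way of splitting the stops between the two vehicles (each non-empty) and, for each split, find the best tour for each vehicle:
  {Ridge} + {Denton, Grove, Willow, Hollow}: 54 + 63 = 117
  {Denton} + {Ridge, Grove, Willow, Hollow}: 12 + 62 = 74
  {Ridge, Denton} + {Grove, Willow, Hollow}: 54 + 62 = 116
  {Grove} + {Ridge, Denton, Willow, Hollow}: 42 + 58 = 100
  {Ridge, Grove} + {Denton, Willow, Hollow}: 58 + 58 = 116
  {Denton, Grove} + {Ridge, Willow, Hollow}: 44 + 58 = 102
  … (15 splits in total)
Best: vehicle 1 Easton → Denton → Easton = 12; vehicle 2 Easton → Grove → Hollow → Ridge → Willow → Easton = 62; combined 74.

74 miles — the smallest possible combined total.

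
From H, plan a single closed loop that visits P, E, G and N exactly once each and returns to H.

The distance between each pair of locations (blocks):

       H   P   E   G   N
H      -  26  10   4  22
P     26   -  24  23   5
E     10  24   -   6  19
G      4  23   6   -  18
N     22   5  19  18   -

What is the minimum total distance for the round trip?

There are 12 distinct closed tours to check (reversals are equivalent).
H → P → E → G → N → H: 26+24+6+18+22 = 96
H → P → E → N → G → H: 26+24+19+18+4 = 91
H → P → G → E → N → H: 26+23+6+19+22 = 96
H → P → G → N → E → H: 26+23+18+19+10 = 96
H → P → N → E → G → H: 26+5+19+6+4 = 60
H → P → N → G → E → H: 26+5+18+6+10 = 65
H → E → P → G → N → H: 10+24+23+18+22 = 97
H → E → P → N → G → H: 10+24+5+18+4 = 61
H → E → G → P → N → H: 10+6+23+5+22 = 66
H → E → N → P → G → H: 10+19+5+23+4 = 61
H → G → P → E → N → H: 4+23+24+19+22 = 92
H → G → E → P → N → H: 4+6+24+5+22 = 61
The minimum is 60.
One optimal route: H → P → N → E → G → H (or its reverse).

Shortest round trip = 60 blocks.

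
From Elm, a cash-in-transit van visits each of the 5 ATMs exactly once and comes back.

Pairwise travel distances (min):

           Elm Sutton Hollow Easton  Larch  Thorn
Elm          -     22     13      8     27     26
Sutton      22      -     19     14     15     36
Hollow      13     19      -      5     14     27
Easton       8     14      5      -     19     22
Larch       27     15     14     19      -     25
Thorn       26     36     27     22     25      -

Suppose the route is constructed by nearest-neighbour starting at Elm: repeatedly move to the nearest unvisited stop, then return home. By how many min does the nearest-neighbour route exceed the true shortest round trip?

From Elm: Easton=8, Hollow=13, Sutton=22, Thorn=26, Larch=27 → choose Easton (8).
From Easton: Hollow=5, Sutton=14, Larch=19, Thorn=22 → choose Hollow (5).
From Hollow: Larch=14, Sutton=19, Thorn=27 → choose Larch (14).
From Larch: Sutton=15, Thorn=25 → choose Sutton (15).
From Sutton: Thorn=36 → choose Thorn (36).
NN route Elm → Easton → Hollow → Larch → Sutton → Thorn → Elm costs 104.
Optimal: Elm → Hollow → Easton → Sutton → Larch → Thorn → Elm costs 98 (by enumerating all 60 distinct tours).
Excess = 104 − 98 = 6.

The nearest-neighbour route is 6 min longer than optimal.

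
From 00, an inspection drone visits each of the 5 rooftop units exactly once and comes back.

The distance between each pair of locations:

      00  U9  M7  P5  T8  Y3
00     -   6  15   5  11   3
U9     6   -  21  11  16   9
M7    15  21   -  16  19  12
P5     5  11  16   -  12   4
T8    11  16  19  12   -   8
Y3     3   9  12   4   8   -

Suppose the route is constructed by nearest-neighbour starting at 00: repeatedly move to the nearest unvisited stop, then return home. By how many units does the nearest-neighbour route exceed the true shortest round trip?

6 longer than the optimal tour.

00: Y3=3, P5=5, U9=6, T8=11, M7=15 ⇒ Y3
Y3: P5=4, T8=8, U9=9, M7=12 ⇒ P5
P5: U9=11, T8=12, M7=16 ⇒ U9
U9: T8=16, M7=21 ⇒ T8
T8: M7=19 ⇒ M7
NN route 00 → Y3 → P5 → U9 → T8 → M7 → 00 costs 68.
Optimal: 00 → U9 → T8 → M7 → Y3 → P5 → 00 costs 62 (by enumerating all 60 distinct tours).
Excess = 68 − 62 = 6.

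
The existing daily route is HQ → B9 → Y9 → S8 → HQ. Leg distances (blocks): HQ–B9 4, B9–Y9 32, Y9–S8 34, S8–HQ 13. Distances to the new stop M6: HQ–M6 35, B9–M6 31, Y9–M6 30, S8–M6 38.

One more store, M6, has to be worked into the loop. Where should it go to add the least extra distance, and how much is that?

Insertion cost between consecutive stops i–j is d(i,M6) + d(M6,j) − d(i,j):
  between HQ and B9: 35 + 31 − 4 = 62
  between B9 and Y9: 31 + 30 − 32 = 29
  between Y9 and S8: 30 + 38 − 34 = 34
  between S8 and HQ: 38 + 35 − 13 = 60
Cheapest insertion is between B9 and Y9, adding 29.
New total = 83 + 29 = 112.

Adding 29 blocks by placing M6 on the B9–Y9 leg.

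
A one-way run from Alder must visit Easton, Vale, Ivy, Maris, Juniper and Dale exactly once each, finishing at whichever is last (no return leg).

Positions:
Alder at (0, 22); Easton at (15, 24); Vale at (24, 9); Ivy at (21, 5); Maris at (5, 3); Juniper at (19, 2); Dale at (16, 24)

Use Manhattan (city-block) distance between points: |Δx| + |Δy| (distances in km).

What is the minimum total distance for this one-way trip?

There are 6! = 720 possible orderings.
Alder - Easton - Vale - Ivy - Maris - Juniper - Dale: 17+24+7+18+15+25 = 106
Alder - Easton - Vale - Ivy - Maris - Dale - Juniper: 17+24+7+18+32+25 = 123
Alder - Easton - Vale - Ivy - Juniper - Maris - Dale: 17+24+7+5+15+32 = 100
Alder - Easton - Vale - Ivy - Juniper - Dale - Maris: 17+24+7+5+25+32 = 110
Alder - Easton - Vale - Ivy - Dale - Maris - Juniper: 17+24+7+24+32+15 = 119
Alder - Easton - Vale - Ivy - Dale - Juniper - Maris: 17+24+7+24+25+15 = 112
Alder - Easton - Vale - Maris - Ivy - Juniper - Dale: 17+24+25+18+5+25 = 114
Alder - Easton - Vale - Maris - Ivy - Dale - Juniper: 17+24+25+18+24+25 = 133
… (712 more)
Alder - Easton - Dale - Vale - Ivy - Juniper - Maris: 17+1+23+7+5+15 = 68  ← best
The minimum is 68.
One shortest path: Alder → Easton → Dale → Vale → Ivy → Juniper → Maris.

Shortest open route: 68 km.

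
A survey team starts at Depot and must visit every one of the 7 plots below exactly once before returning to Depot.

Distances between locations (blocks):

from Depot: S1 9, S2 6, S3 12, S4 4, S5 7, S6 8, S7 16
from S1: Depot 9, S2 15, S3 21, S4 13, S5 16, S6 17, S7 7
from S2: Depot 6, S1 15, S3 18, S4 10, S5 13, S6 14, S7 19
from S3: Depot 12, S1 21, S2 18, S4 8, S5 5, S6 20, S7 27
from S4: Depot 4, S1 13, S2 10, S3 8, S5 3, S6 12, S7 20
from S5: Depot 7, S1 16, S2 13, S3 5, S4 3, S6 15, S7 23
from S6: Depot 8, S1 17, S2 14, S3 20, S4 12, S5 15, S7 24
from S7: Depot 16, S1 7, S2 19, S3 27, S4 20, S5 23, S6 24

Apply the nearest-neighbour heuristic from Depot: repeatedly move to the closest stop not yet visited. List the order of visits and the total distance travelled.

Total distance 84 blocks via the nearest-neighbour route Depot → S4 → S5 → S3 → S2 → S6 → S1 → S7 → Depot.

From Depot: distances to unvisited — S4=4, S2=6, S5=7, S6=8, S1=9, S3=12, S7=16. Nearest is S4 (4).
From S4: distances to unvisited — S5=3, S3=8, S2=10, S6=12, S1=13, S7=20. Nearest is S5 (3).
From S5: distances to unvisited — S3=5, S2=13, S6=15, S1=16, S7=23. Nearest is S3 (5).
From S3: distances to unvisited — S2=18, S6=20, S1=21, S7=27. Nearest is S2 (18).
From S2: distances to unvisited — S6=14, S1=15, S7=19. Nearest is S6 (14).
From S6: distances to unvisited — S1=17, S7=24. Nearest is S1 (17).
From S1: distances to unvisited — S7=7. Nearest is S7 (7).
Return S7→Depot: 16.
Total = 4 + 3 + 5 + 18 + 14 + 17 + 7 + 16 = 84.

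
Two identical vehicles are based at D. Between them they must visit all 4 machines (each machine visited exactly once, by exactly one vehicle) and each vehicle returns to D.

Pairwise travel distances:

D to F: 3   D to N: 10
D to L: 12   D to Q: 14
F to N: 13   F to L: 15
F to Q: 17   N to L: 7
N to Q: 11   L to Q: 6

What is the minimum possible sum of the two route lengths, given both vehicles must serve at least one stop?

43 — the smallest possible combined total.

Check every non-empty split of the stops between the two vehicles; for each half take its own optimal tour:
  {F} + {N, L, Q}: 6 + 37 = 43
  {N} + {F, L, Q}: 20 + 38 = 58
  {F, N} + {L, Q}: 26 + 32 = 58
  {L} + {F, N, Q}: 24 + 41 = 65
  {F, L} + {N, Q}: 30 + 35 = 65
  {N, L} + {F, Q}: 29 + 34 = 63
  … (7 splits in total)
Best: vehicle 1 D → F → D = 6; vehicle 2 D → N → L → Q → D = 37; combined 43.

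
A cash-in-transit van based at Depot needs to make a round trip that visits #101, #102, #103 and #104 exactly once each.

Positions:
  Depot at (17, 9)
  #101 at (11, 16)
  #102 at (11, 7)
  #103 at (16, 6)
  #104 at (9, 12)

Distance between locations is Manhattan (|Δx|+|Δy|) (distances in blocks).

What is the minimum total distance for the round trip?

Depot → #101 → #102 → #103 → #104 → Depot: 13+9+6+13+11 = 52
Depot → #101 → #102 → #104 → #103 → Depot: 13+9+7+13+4 = 46
Depot → #101 → #103 → #102 → #104 → Depot: 13+15+6+7+11 = 52
Depot → #101 → #103 → #104 → #102 → Depot: 13+15+13+7+8 = 56
Depot → #101 → #104 → #102 → #103 → Depot: 13+6+7+6+4 = 36
Depot → #101 → #104 → #103 → #102 → Depot: 13+6+13+6+8 = 46
Depot → #102 → #101 → #103 → #104 → Depot: 8+9+15+13+11 = 56
Depot → #102 → #101 → #104 → #103 → Depot: 8+9+6+13+4 = 40
Depot → #102 → #103 → #101 → #104 → Depot: 8+6+15+6+11 = 46
Depot → #102 → #104 → #101 → #103 → Depot: 8+7+6+15+4 = 40
Depot → #103 → #101 → #102 → #104 → Depot: 4+15+9+7+11 = 46
Depot → #103 → #102 → #101 → #104 → Depot: 4+6+9+6+11 = 36
The minimum is 36.
One optimal route: Depot → #101 → #104 → #102 → #103 → Depot (or its reverse).

36 blocks — the shortest possible round trip.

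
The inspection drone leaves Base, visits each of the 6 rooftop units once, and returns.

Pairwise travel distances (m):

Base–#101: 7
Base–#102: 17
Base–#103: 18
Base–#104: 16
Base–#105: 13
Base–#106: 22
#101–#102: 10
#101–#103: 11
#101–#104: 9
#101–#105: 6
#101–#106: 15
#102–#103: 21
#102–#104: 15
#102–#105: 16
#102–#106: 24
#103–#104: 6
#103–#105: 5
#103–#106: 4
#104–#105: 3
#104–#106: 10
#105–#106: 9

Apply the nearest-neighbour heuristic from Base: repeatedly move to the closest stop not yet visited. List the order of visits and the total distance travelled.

67 m along Base → #101 → #105 → #104 → #103 → #106 → #102 → Base.

At Base the remaining stops are #101 7, #105 13, #104 16, #102 17, #103 18, #106 22; go to #101.
At #101 the remaining stops are #105 6, #104 9, #102 10, #103 11, #106 15; go to #105.
At #105 the remaining stops are #104 3, #103 5, #106 9, #102 16; go to #104.
At #104 the remaining stops are #103 6, #106 10, #102 15; go to #103.
At #103 the remaining stops are #106 4, #102 21; go to #106.
At #106 the remaining stops are #102 24; go to #102.
Return #102→Base: 17.
Total = 7 + 6 + 3 + 6 + 4 + 24 + 17 = 67.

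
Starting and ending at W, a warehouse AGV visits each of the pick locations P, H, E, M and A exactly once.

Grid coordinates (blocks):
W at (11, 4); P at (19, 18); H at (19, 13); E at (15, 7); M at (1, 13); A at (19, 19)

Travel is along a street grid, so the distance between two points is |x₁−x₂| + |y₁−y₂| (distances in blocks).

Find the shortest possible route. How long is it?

There are 60 distinct closed tours to check (reversals are equivalent).
W→P→H→E→M→A→W: 22+5+10+20+24+23 = 104
W→P→H→E→A→M→W: 22+5+10+16+24+19 = 96
W→P→H→M→E→A→W: 22+5+18+20+16+23 = 104
W→P→H→M→A→E→W: 22+5+18+24+16+7 = 92
W→P→H→A→E→M→W: 22+5+6+16+20+19 = 88
W→P→H→A→M→E→W: 22+5+6+24+20+7 = 84
W→P→E→H→M→A→W: 22+15+10+18+24+23 = 112
W→P→E→H→A→M→W: 22+15+10+6+24+19 = 96
W→P→E→M→H→A→W: 22+15+20+18+6+23 = 104
W→P→E→M→A→H→W: 22+15+20+24+6+17 = 104
W→P→E→A→H→M→W: 22+15+16+6+18+19 = 96
W→P→E→A→M→H→W: 22+15+16+24+18+17 = 112
W→P→M→H→E→A→W: 22+23+18+10+16+23 = 112
W→P→M→H→A→E→W: 22+23+18+6+16+7 = 92
… (46 more)
W→E→P→A→H→M→W: 7+15+1+6+18+19 = 66  ← best
The minimum is 66.
One optimal route: W → E → P → A → H → M → W (or its reverse).

Shortest round trip = 66 blocks.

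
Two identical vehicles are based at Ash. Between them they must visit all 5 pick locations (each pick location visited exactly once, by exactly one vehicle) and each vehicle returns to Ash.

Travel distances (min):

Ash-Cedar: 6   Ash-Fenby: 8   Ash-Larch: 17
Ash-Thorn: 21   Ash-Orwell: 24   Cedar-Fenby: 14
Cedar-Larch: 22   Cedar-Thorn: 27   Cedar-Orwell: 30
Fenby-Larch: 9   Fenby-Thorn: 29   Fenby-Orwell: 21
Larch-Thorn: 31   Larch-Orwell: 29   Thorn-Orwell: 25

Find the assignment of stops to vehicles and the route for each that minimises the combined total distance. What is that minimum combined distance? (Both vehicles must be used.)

Minimum combined distance: 104 min.

Check every non-empty split of the stops between the two vehicles; for each half take its own optimal tour:
  {Cedar} + {Fenby, Larch, Thorn, Orwell}: 12 + 92 = 104
  {Fenby} + {Cedar, Larch, Thorn, Orwell}: 16 + 103 = 119
  {Cedar, Fenby} + {Larch, Thorn, Orwell}: 28 + 92 = 120
  {Larch} + {Cedar, Fenby, Thorn, Orwell}: 34 + 87 = 121
  {Cedar, Larch} + {Fenby, Thorn, Orwell}: 45 + 75 = 120
  {Fenby, Larch} + {Cedar, Thorn, Orwell}: 34 + 82 = 116
  … (15 splits in total)
Best: vehicle 1 Ash → Cedar → Ash = 12; vehicle 2 Ash → Fenby → Larch → Orwell → Thorn → Ash = 92; combined 104.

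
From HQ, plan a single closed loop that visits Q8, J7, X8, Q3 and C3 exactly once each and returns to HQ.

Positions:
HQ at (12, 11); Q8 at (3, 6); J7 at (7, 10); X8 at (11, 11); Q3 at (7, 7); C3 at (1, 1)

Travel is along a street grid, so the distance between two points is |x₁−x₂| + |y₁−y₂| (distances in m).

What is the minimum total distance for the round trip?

With 5 stops there are 5!/2 = 60 distinct round trips (a route and its reverse cost the same).
HQ→Q8→J7→X8→Q3→C3→HQ: 14+8+5+8+12+21 = 68
HQ→Q8→J7→X8→C3→Q3→HQ: 14+8+5+20+12+9 = 68
HQ→Q8→J7→Q3→X8→C3→HQ: 14+8+3+8+20+21 = 74
HQ→Q8→J7→Q3→C3→X8→HQ: 14+8+3+12+20+1 = 58
HQ→Q8→J7→C3→X8→Q3→HQ: 14+8+15+20+8+9 = 74
HQ→Q8→J7→C3→Q3→X8→HQ: 14+8+15+12+8+1 = 58
HQ→Q8→X8→J7→Q3→C3→HQ: 14+13+5+3+12+21 = 68
HQ→Q8→X8→J7→C3→Q3→HQ: 14+13+5+15+12+9 = 68
HQ→Q8→X8→Q3→J7→C3→HQ: 14+13+8+3+15+21 = 74
HQ→Q8→X8→Q3→C3→J7→HQ: 14+13+8+12+15+6 = 68
HQ→Q8→X8→C3→J7→Q3→HQ: 14+13+20+15+3+9 = 74
HQ→Q8→X8→C3→Q3→J7→HQ: 14+13+20+12+3+6 = 68
HQ→Q8→Q3→J7→X8→C3→HQ: 14+5+3+5+20+21 = 68
HQ→Q8→Q3→J7→C3→X8→HQ: 14+5+3+15+20+1 = 58
… (46 more)
HQ→Q8→C3→Q3→J7→X8→HQ: 14+7+12+3+5+1 = 42  ← best
The minimum is 42.
One optimal route: HQ → Q8 → C3 → Q3 → J7 → X8 → HQ (or its reverse).

Shortest round trip = 42 m.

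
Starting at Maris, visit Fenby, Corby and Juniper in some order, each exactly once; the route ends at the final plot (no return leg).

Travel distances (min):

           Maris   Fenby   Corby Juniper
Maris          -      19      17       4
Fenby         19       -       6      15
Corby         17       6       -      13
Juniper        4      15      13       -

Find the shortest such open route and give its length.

There are 3! = 6 possible orderings.
Maris → Fenby → Corby → Juniper: 19+6+13 = 38
Maris → Fenby → Juniper → Corby: 19+15+13 = 47
Maris → Corby → Fenby → Juniper: 17+6+15 = 38
Maris → Corby → Juniper → Fenby: 17+13+15 = 45
Maris → Juniper → Fenby → Corby: 4+15+6 = 25
Maris → Juniper → Corby → Fenby: 4+13+6 = 23
The minimum is 23.
One shortest path: Maris → Juniper → Corby → Fenby.

Minimum one-way distance = 23 min.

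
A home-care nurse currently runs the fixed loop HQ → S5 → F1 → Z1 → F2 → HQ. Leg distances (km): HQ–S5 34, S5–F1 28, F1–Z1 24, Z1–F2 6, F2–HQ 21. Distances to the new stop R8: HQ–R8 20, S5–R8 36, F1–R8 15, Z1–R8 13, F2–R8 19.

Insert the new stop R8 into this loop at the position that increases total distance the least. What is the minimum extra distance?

Minimum extra distance: 4 km, inserting R8 between F1 and Z1.

Insertion cost between consecutive stops i–j is d(i,R8) + d(R8,j) − d(i,j):
  between HQ and S5: 20 + 36 − 34 = 22
  between S5 and F1: 36 + 15 − 28 = 23
  between F1 and Z1: 15 + 13 − 24 = 4
  between Z1 and F2: 13 + 19 − 6 = 26
  between F2 and HQ: 19 + 20 − 21 = 18
Cheapest insertion is between F1 and Z1, adding 4.
New total = 113 + 4 = 117.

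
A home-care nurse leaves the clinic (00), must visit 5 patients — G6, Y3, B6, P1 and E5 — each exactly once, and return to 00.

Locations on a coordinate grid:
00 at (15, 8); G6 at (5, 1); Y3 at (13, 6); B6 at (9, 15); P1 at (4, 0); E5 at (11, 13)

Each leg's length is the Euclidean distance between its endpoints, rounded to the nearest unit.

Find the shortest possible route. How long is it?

Shortest round trip = 38.

00→G6→Y3→B6→P1→E5→00: 12+9+10+16+15+6 = 68
00→G6→Y3→B6→E5→P1→00: 12+9+10+3+15+14 = 63
00→G6→Y3→P1→B6→E5→00: 12+9+11+16+3+6 = 57
00→G6→Y3→P1→E5→B6→00: 12+9+11+15+3+9 = 59
00→G6→Y3→E5→B6→P1→00: 12+9+7+3+16+14 = 61
00→G6→Y3→E5→P1→B6→00: 12+9+7+15+16+9 = 68
00→G6→B6→Y3→P1→E5→00: 12+15+10+11+15+6 = 69
00→G6→B6→Y3→E5→P1→00: 12+15+10+7+15+14 = 73
00→G6→B6→P1→Y3→E5→00: 12+15+16+11+7+6 = 67
00→G6→B6→P1→E5→Y3→00: 12+15+16+15+7+3 = 68
00→G6→B6→E5→Y3→P1→00: 12+15+3+7+11+14 = 62
00→G6→B6→E5→P1→Y3→00: 12+15+3+15+11+3 = 59
00→G6→P1→Y3→B6→E5→00: 12+1+11+10+3+6 = 43
00→G6→P1→Y3→E5→B6→00: 12+1+11+7+3+9 = 43
… (46 more)
00→Y3→G6→P1→B6→E5→00: 3+9+1+16+3+6 = 38  ← best
The minimum is 38.
One optimal route: 00 → Y3 → G6 → P1 → B6 → E5 → 00 (or its reverse).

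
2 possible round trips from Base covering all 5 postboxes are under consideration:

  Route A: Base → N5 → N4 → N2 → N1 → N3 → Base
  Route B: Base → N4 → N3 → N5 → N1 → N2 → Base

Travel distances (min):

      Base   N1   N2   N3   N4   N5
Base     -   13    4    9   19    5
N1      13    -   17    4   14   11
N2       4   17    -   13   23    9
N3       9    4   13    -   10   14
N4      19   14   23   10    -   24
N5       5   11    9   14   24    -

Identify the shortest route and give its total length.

Route A: 5 + 24 + 23 + 17 + 4 + 9 = 82
Route B: 19 + 10 + 14 + 11 + 17 + 4 = 75

75 min — Route B is the shortest.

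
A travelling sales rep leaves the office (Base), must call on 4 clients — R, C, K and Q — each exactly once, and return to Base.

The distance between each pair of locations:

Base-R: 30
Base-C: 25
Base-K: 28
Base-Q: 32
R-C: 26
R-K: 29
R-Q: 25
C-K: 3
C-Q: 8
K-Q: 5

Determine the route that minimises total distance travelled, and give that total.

There are 12 distinct closed tours to check (reversals are equivalent).
Base → R → C → K → Q → Base: 30+26+3+5+32 = 96
Base → R → C → Q → K → Base: 30+26+8+5+28 = 97
Base → R → K → C → Q → Base: 30+29+3+8+32 = 102
Base → R → K → Q → C → Base: 30+29+5+8+25 = 97
Base → R → Q → C → K → Base: 30+25+8+3+28 = 94
Base → R → Q → K → C → Base: 30+25+5+3+25 = 88
Base → C → R → K → Q → Base: 25+26+29+5+32 = 117
Base → C → R → Q → K → Base: 25+26+25+5+28 = 109
Base → C → K → R → Q → Base: 25+3+29+25+32 = 114
Base → C → Q → R → K → Base: 25+8+25+29+28 = 115
Base → K → R → C → Q → Base: 28+29+26+8+32 = 123
Base → K → C → R → Q → Base: 28+3+26+25+32 = 114
The minimum is 88.
One optimal route: Base → R → Q → K → C → Base (or its reverse).

88 — the shortest possible round trip.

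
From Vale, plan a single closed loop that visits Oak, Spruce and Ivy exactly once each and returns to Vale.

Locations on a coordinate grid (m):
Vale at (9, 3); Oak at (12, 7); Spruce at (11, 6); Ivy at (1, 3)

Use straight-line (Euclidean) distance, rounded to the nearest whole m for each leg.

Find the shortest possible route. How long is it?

24 m — the shortest possible round trip.

Vale→Oak→Spruce→Ivy→Vale: 5+1+10+8 = 24
Vale→Oak→Ivy→Spruce→Vale: 5+12+10+4 = 31
Vale→Spruce→Oak→Ivy→Vale: 4+1+12+8 = 25
The minimum is 24.
One optimal route: Vale → Oak → Spruce → Ivy → Vale (or its reverse).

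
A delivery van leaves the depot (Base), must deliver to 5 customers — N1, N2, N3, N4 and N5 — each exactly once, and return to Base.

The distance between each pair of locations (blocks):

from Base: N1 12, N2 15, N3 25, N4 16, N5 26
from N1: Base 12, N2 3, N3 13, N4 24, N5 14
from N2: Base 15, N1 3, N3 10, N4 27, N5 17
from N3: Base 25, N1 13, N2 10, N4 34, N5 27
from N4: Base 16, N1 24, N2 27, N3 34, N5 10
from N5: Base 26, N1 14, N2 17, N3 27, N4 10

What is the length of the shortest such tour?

With 5 stops there are 5!/2 = 60 distinct round trips (a route and its reverse cost the same).
Base - N1 - N2 - N3 - N4 - N5 - Base: 12+3+10+34+10+26 = 95
Base - N1 - N2 - N3 - N5 - N4 - Base: 12+3+10+27+10+16 = 78
Base - N1 - N2 - N4 - N3 - N5 - Base: 12+3+27+34+27+26 = 129
Base - N1 - N2 - N4 - N5 - N3 - Base: 12+3+27+10+27+25 = 104
Base - N1 - N2 - N5 - N3 - N4 - Base: 12+3+17+27+34+16 = 109
Base - N1 - N2 - N5 - N4 - N3 - Base: 12+3+17+10+34+25 = 101
Base - N1 - N3 - N2 - N4 - N5 - Base: 12+13+10+27+10+26 = 98
Base - N1 - N3 - N2 - N5 - N4 - Base: 12+13+10+17+10+16 = 78
Base - N1 - N3 - N4 - N2 - N5 - Base: 12+13+34+27+17+26 = 129
Base - N1 - N3 - N4 - N5 - N2 - Base: 12+13+34+10+17+15 = 101
Base - N1 - N3 - N5 - N2 - N4 - Base: 12+13+27+17+27+16 = 112
Base - N1 - N3 - N5 - N4 - N2 - Base: 12+13+27+10+27+15 = 104
Base - N1 - N4 - N2 - N3 - N5 - Base: 12+24+27+10+27+26 = 126
Base - N1 - N4 - N2 - N5 - N3 - Base: 12+24+27+17+27+25 = 132
… (46 more)
The minimum is 78.
One optimal route: Base → N1 → N2 → N3 → N5 → N4 → Base (or its reverse).

78 blocks — the shortest possible round trip.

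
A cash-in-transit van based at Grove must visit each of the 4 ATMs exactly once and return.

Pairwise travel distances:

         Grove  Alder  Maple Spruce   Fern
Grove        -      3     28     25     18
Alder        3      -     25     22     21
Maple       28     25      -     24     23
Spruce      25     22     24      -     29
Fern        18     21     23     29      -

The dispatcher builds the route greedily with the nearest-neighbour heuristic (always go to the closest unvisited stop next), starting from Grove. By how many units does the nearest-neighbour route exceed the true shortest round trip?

The nearest-neighbour route is 6 longer than optimal.

From Grove: Alder=3, Fern=18, Spruce=25, Maple=28 → choose Alder (3).
From Alder: Fern=21, Spruce=22, Maple=25 → choose Fern (21).
From Fern: Maple=23, Spruce=29 → choose Maple (23).
From Maple: Spruce=24 → choose Spruce (24).
NN route Grove → Alder → Fern → Maple → Spruce → Grove costs 96.
Optimal: Grove → Alder → Spruce → Maple → Fern → Grove costs 90 (by enumerating all 12 distinct tours).
Excess = 96 − 90 = 6.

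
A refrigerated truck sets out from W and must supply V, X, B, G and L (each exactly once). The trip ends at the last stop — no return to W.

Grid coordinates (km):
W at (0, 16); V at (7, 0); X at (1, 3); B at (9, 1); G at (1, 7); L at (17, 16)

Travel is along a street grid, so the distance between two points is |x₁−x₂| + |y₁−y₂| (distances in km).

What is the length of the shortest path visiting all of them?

Minimum one-way distance = 49 km.

There are 5! = 120 possible orderings.
W - V - X - B - G - L: 23+9+10+14+25 = 81
W - V - X - B - L - G: 23+9+10+23+25 = 90
W - V - X - G - B - L: 23+9+4+14+23 = 73
W - V - X - G - L - B: 23+9+4+25+23 = 84
W - V - X - L - B - G: 23+9+29+23+14 = 98
W - V - X - L - G - B: 23+9+29+25+14 = 100
W - V - B - X - G - L: 23+3+10+4+25 = 65
W - V - B - X - L - G: 23+3+10+29+25 = 90
W - V - B - G - X - L: 23+3+14+4+29 = 73
W - V - B - G - L - X: 23+3+14+25+29 = 94
W - V - B - L - X - G: 23+3+23+29+4 = 82
W - V - B - L - G - X: 23+3+23+25+4 = 78
W - V - G - X - B - L: 23+13+4+10+23 = 73
W - V - G - X - L - B: 23+13+4+29+23 = 92
… (106 more)
W - G - X - V - B - L: 10+4+9+3+23 = 49  ← best
The minimum is 49.
One shortest path: W → G → X → V → B → L.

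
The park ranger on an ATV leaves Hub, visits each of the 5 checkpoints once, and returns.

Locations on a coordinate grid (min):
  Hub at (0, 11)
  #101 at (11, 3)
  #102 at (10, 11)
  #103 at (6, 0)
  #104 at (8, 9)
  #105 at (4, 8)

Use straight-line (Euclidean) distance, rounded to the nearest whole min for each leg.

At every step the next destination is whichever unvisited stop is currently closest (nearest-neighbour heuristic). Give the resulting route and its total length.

At Hub the remaining stops are #105 5, #104 8, #102 10, #103 13, #101 14; go to #105.
At #105 the remaining stops are #104 4, #102 7, #103 8, #101 9; go to #104.
At #104 the remaining stops are #102 3, #101 7, #103 9; go to #102.
At #102 the remaining stops are #101 8, #103 12; go to #101.
At #101 the remaining stops are #103 6; go to #103.
Return #103→Hub: 13.
Total = 5 + 4 + 3 + 8 + 6 + 13 = 39.

39 min along Hub → #105 → #104 → #102 → #101 → #103 → Hub.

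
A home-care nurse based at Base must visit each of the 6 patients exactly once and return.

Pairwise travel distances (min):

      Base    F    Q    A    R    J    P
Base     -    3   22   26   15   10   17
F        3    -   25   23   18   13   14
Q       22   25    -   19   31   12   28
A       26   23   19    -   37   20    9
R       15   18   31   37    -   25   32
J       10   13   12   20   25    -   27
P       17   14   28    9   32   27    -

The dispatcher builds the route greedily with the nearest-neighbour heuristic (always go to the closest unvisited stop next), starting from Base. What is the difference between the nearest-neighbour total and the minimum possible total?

From Base: F=3, J=10, R=15, P=17, Q=22, A=26 → choose F (3).
From F: J=13, P=14, R=18, A=23, Q=25 → choose J (13).
From J: Q=12, A=20, R=25, P=27 → choose Q (12).
From Q: A=19, P=28, R=31 → choose A (19).
From A: P=9, R=37 → choose P (9).
From P: R=32 → choose R (32).
NN route Base → F → J → Q → A → P → R → Base costs 103.
Optimal: Base → F → P → A → Q → J → R → Base costs 97 (by enumerating all 360 distinct tours).
Excess = 103 − 97 = 6.

6 min longer than the optimal tour.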